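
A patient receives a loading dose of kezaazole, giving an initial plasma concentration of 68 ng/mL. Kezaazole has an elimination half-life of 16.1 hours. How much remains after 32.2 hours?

Elapsed time is 2 half-lives (32.2/16.1).
Each half-life halves the amount: 68 × (1/2)^2 = 68/4 = 17 ng/mL.

17 ng/mL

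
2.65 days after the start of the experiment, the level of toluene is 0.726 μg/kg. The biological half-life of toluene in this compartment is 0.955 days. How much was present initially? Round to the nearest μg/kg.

Number of half-lives elapsed: n = 2.65/0.955 ≈ 2.7749.
A₀ = A × 2^n = 0.726 × 2^2.7749 = 0.726 × 6.8441 ≈ 4.9688 μg/kg.

5 μg/kg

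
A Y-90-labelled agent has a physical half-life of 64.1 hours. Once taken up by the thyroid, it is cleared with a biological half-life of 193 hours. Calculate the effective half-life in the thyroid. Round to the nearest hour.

48 hours

1/t_eff = 1/t_phys + 1/t_biol = 1/64.1 + 1/193 = 0.020782 per hour.
t_eff = 64.1 × 193 / (64.1 + 193) ≈ 48.119 hours.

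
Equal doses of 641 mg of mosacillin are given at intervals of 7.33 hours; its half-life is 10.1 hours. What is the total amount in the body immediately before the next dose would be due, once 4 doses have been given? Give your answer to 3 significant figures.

The 4 doses were given 29.32, 21.99, 14.66, 7.33 hours ago.
Total = 641·(1/2)^(29.32/10.1) + 641·(1/2)^(21.99/10.1) + 641·(1/2)^(14.66/10.1) + 641·(1/2)^(7.33/10.1)
      = 85.699 + 141.73 + 234.38 + 387.6 ≈ 849.41 mg.

849 mg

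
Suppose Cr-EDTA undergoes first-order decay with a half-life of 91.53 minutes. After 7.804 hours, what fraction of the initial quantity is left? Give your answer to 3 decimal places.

7.804 hours = 468.24 minutes.
n = 468.24/91.53 ≈ 5.1157 half-lives.
Fraction remaining = (1/2)^5.1157 ≈ 0.028842.

0.029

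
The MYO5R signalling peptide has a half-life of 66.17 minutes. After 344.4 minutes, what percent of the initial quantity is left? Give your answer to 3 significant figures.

2.71%

n = 344.4/66.17 ≈ 5.2048 half-lives.
Fraction remaining = (1/2)^5.2048 ≈ 0.027115, i.e. 2.7115%.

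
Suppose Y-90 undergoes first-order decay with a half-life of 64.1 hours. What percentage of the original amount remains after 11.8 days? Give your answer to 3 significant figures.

4.68%

11.8 days = 283.2 hours.
n = 283.2/64.1 ≈ 4.4181 half-lives.
Fraction remaining = (1/2)^4.4181 ≈ 0.046776, i.e. 4.6776%.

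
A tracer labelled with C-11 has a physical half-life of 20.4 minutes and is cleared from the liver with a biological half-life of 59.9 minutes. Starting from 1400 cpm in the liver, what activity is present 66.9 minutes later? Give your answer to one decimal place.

66.5 cpm

1/t_eff = 1/t_phys + 1/t_biol = 1/20.4 + 1/59.9 = 0.065714 per minute.
t_eff = 20.4 × 59.9 / (20.4 + 59.9) ≈ 15.217 minutes.
Remaining = 1400 × (1/2)^(66.9/15.217) = 1400 × (1/2)^4.3963 ≈ 66.484 cpm.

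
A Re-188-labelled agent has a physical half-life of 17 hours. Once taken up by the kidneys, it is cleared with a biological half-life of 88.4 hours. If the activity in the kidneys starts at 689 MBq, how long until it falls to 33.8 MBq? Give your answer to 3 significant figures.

62.0 hours

1/t_eff = 1/t_phys + 1/t_biol = 1/17 + 1/88.4 = 0.070136 per hour.
t_eff = 17 × 88.4 / (17 + 88.4) ≈ 14.258 hours.
n = log₂(689/33.8) ≈ 4.3494; t = 4.3494 × 14.258 ≈ 62.014 hours.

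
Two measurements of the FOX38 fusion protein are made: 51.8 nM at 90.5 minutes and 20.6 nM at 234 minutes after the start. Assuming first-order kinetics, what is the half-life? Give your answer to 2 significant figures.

110 minutes

Over Δt = 234 − 90.5 = 143.5 minutes, the level fell by a factor of 51.8/20.6 ≈ 2.5146.
n = log₂(2.5146) ≈ 1.3303 half-lives, so t½ = 143.5/1.3303 ≈ 107.87 minutes.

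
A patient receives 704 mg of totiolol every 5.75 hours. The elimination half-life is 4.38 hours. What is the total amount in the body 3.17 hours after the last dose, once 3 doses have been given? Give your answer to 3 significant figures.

667 mg

The 3 doses were given 14.67, 8.92, 3.17 hours ago.
Total = 704·(1/2)^(14.67/4.38) + 704·(1/2)^(8.92/4.38) + 704·(1/2)^(3.17/4.38)
      = 69.076 + 171.6 + 426.29 ≈ 666.96 mg.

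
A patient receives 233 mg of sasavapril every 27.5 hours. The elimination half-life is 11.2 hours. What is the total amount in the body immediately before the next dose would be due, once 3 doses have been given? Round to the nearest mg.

52 mg

The 3 doses were given 82.5, 55, 27.5 hours ago.
Total = 233·(1/2)^(82.5/11.2) + 233·(1/2)^(55/11.2) + 233·(1/2)^(27.5/11.2)
      = 1.4124 + 7.7461 + 42.483 ≈ 51.642 mg.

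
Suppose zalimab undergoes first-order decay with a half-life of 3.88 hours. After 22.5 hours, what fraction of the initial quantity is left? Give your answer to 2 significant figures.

n = 22.5/3.88 ≈ 5.799 half-lives.
Fraction remaining = (1/2)^5.799 ≈ 0.017961.

0.018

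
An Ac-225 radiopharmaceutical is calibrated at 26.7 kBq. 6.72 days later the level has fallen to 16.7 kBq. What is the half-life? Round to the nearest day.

10 days

A/A₀ = 16.7/26.7 ≈ 0.62547.
n = log₂(1.5988) ≈ 0.67699 half-lives elapsed in 6.72 days.
t½ = 6.72/0.67699 ≈ 9.9263 days.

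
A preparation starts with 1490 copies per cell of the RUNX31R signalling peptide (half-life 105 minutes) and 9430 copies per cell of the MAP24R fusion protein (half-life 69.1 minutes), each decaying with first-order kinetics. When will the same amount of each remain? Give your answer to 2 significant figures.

Set 1490·(1/2)^(t/105) = 9430·(1/2)^(t/69.1).
Taking log₂: log₂(1490/9430) = t·(1/105 − 1/69.1).
log₂(0.15801) = -2.6619; 1/105 − 1/69.1 = -0.004948.
t = -2.6619 / -0.004948 ≈ 537.99 minutes.

540 minutes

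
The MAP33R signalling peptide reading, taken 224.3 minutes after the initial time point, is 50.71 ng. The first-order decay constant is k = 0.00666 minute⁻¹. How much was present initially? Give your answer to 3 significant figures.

226 ng

t½ = ln 2 / k = 0.69315 / 0.00666 ≈ 104.08 minutes.
Number of half-lives elapsed: n = 224.3/104.08 ≈ 2.1552.
A₀ = A × 2^n = 50.71 × 2^2.1552 = 50.71 × 4.4542 ≈ 225.87 ng.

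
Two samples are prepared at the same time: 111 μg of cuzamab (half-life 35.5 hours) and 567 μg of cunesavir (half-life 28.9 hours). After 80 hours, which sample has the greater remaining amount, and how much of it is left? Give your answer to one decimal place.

cuzamab: 111 × (1/2)^2.2535 ≈ 23.278 μg.
cunesavir: 567 × (1/2)^2.7682 ≈ 83.23 μg.
Cunesavir has more remaining, at ≈ 83.23 μg.

cunesavir, 83.2 μg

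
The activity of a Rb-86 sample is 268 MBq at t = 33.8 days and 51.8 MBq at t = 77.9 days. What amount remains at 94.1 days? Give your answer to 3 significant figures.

Over Δt = 77.9 − 33.8 = 44.1 days, the level fell by a factor of 268/51.8 ≈ 5.1737.
n = log₂(5.1737) ≈ 2.3712 half-lives, so t½ = 44.1/2.3712 ≈ 18.598 days.
From t = 77.9 to t = 94.1: 51.8 × (1/2)^((94.1−77.9)/18.598) ≈ 28.321 MBq.

28.3 MBq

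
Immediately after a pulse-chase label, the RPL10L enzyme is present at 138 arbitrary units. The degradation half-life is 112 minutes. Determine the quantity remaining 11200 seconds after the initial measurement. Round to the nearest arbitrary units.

43 arbitrary units

Convert the elapsed time: 11200 seconds = 186.667 minutes.
Number of half-lives: n = 186.667/112 ≈ 1.6667.
Remaining = 138 × (1/2)^1.6667 = 138 × 0.31498 ≈ 43.467 arbitrary units.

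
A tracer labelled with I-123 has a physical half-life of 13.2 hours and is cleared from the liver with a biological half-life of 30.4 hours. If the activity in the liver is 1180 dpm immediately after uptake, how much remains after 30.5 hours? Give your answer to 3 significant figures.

119 dpm

1/t_eff = 1/t_phys + 1/t_biol = 1/13.2 + 1/30.4 = 0.10865 per hour.
t_eff = 13.2 × 30.4 / (13.2 + 30.4) ≈ 9.2037 hours.
Remaining = 1180 × (1/2)^(30.5/9.2037) = 1180 × (1/2)^3.3139 ≈ 118.66 dpm.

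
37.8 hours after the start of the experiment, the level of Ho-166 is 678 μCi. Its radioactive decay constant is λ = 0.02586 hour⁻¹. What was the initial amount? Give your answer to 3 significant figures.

t½ = ln 2 / λ = 0.69315 / 0.02586 ≈ 26.804 hours.
Number of half-lives elapsed: n = 37.8/26.804 ≈ 1.4102.
A₀ = A × 2^n = 678 × 2^1.4102 = 678 × 2.6578 ≈ 1802 μCi.

1800 μCi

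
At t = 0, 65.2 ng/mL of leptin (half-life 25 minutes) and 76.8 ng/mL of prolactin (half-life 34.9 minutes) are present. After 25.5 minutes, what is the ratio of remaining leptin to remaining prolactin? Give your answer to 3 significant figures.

0.695

leptin: 65.2 × (1/2)^(25.5/25) = 65.2 × (1/2)^1.02 ≈ 32.151 ng/mL.
prolactin: 76.8 × (1/2)^(25.5/34.9) = 76.8 × (1/2)^0.73066 ≈ 46.282 ng/mL.
Ratio ≈ 32.151 / 46.282 ≈ 0.69468.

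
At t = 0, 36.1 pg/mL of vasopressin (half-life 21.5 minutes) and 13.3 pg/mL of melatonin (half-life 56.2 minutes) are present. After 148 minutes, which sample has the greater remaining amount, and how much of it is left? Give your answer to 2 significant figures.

melatonin, 2.1 pg/mL

vasopressin: 36.1 × (1/2)^6.8837 ≈ 0.3057 pg/mL.
melatonin: 13.3 × (1/2)^2.6335 ≈ 2.1434 pg/mL.
Melatonin has more remaining, at ≈ 2.1434 pg/mL.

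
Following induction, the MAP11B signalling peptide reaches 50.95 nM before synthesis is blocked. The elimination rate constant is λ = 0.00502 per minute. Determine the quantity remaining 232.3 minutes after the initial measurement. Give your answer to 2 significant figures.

t½ = ln 2 / λ = 0.69315 / 0.00502 ≈ 138.08 minutes.
Number of half-lives: n = 232.3/138.08 ≈ 1.6824.
Remaining = 50.95 × (1/2)^1.6824 = 50.95 × 0.31157 ≈ 15.874 nM.

16 nM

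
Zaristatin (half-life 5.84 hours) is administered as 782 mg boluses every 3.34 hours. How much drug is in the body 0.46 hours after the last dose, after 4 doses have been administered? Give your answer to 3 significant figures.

The 4 doses were given 10.48, 7.14, 3.8, 0.46 hours ago.
Total = 782·(1/2)^(10.48/5.84) + 782·(1/2)^(7.14/5.84) + 782·(1/2)^(3.8/5.84) + 782·(1/2)^(0.46/5.84)
      = 225.43 + 335.09 + 498.12 + 740.45 ≈ 1799.1 mg.

1800 mg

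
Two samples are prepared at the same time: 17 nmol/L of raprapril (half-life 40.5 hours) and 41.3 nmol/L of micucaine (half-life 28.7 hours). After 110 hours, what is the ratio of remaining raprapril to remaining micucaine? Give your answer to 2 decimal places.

raprapril: 17 × (1/2)^(110/40.5) = 17 × (1/2)^2.716 ≈ 2.5872 nmol/L.
micucaine: 41.3 × (1/2)^(110/28.7) = 41.3 × (1/2)^3.8328 ≈ 2.8985 nmol/L.
Ratio ≈ 2.5872 / 2.8985 ≈ 0.89261.

0.89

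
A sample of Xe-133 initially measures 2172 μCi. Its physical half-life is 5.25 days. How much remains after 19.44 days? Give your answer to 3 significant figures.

167 μCi

Number of half-lives: n = 19.44/5.25 ≈ 3.7029.
Remaining = 2172 × (1/2)^3.7029 = 2172 × 0.076794 ≈ 166.8 μCi.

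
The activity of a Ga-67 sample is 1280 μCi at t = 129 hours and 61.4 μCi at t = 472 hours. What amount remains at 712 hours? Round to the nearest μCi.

7 μCi

Over Δt = 472 − 129 = 343 hours, the level fell by a factor of 1280/61.4 ≈ 20.847.
n = log₂(20.847) ≈ 4.3818 half-lives, so t½ = 343/4.3818 ≈ 78.279 hours.
From t = 472 to t = 712: 61.4 × (1/2)^((712−472)/78.279) ≈ 7.332 μCi.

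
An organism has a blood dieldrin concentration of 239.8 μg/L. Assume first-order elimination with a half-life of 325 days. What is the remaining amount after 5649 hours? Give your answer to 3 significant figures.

145 μg/L

Convert the elapsed time: 5649 hours = 235.375 days.
Number of half-lives: n = 235.375/325 ≈ 0.72423.
Remaining = 239.8 × (1/2)^0.72423 = 239.8 × 0.60532 ≈ 145.16 μg/L.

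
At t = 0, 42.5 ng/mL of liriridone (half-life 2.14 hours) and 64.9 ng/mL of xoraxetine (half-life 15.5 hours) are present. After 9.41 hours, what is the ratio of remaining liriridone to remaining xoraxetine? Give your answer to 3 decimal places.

liriridone: 42.5 × (1/2)^(9.41/2.14) = 42.5 × (1/2)^4.3972 ≈ 2.017 ng/mL.
xoraxetine: 64.9 × (1/2)^(9.41/15.5) = 64.9 × (1/2)^0.6071 ≈ 42.608 ng/mL.
Ratio ≈ 2.017 / 42.608 ≈ 0.047338.

0.047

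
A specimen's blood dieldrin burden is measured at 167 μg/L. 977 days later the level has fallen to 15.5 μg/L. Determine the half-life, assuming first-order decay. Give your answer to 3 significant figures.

285 days

A/A₀ = 15.5/167 ≈ 0.092814.
n = log₂(10.774) ≈ 3.4295 half-lives elapsed in 977 days.
t½ = 977/3.4295 ≈ 284.88 days.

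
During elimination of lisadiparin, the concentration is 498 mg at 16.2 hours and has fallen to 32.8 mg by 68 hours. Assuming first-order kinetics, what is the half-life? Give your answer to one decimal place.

13.2 hours

Over Δt = 68 − 16.2 = 51.8 hours, the level fell by a factor of 498/32.8 ≈ 15.183.
n = log₂(15.183) ≈ 3.9244 half-lives, so t½ = 51.8/3.9244 ≈ 13.2 hours.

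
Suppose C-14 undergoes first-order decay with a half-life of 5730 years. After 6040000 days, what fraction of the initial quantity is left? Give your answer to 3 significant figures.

0.135

6040000 days = 16547.9 years.
n = 16547.9/5730 ≈ 2.8879 half-lives.
Fraction remaining = (1/2)^2.8879 ≈ 0.1351.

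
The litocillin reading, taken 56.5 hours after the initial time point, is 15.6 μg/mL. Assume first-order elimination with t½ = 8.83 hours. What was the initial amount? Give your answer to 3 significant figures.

Number of half-lives elapsed: n = 56.5/8.83 ≈ 6.3986.
A₀ = A × 2^n = 15.6 × 2^6.3986 = 15.6 × 84.369 ≈ 1316.2 μg/mL.

1320 μg/mL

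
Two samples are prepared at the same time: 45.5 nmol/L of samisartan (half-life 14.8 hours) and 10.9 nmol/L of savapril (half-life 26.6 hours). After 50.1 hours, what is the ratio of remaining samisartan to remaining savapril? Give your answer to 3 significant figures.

samisartan: 45.5 × (1/2)^(50.1/14.8) = 45.5 × (1/2)^3.3851 ≈ 4.355 nmol/L.
savapril: 10.9 × (1/2)^(50.1/26.6) = 10.9 × (1/2)^1.8835 ≈ 2.9543 nmol/L.
Ratio ≈ 4.355 / 2.9543 ≈ 1.4741.

1.47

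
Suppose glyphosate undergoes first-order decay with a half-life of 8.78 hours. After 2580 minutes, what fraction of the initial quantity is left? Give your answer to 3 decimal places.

2580 minutes = 43 hours.
n = 43/8.78 ≈ 4.8975 half-lives.
Fraction remaining = (1/2)^4.8975 ≈ 0.033551.

0.034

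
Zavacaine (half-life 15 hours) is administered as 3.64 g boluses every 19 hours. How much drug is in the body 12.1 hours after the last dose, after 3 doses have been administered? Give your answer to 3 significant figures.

3.31 g

The 3 doses were given 50.1, 31.1, 12.1 hours ago.
Total = 3.64·(1/2)^(50.1/15) + 3.64·(1/2)^(31.1/15) + 3.64·(1/2)^(12.1/15)
      = 0.35947 + 0.8649 + 2.081 ≈ 3.3054 g.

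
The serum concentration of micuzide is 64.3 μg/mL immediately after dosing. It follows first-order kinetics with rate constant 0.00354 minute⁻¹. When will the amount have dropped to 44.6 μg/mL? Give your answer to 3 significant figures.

103 minutes

t½ = ln 2 / k = 0.69315 / 0.00354 ≈ 195.8 minutes.
Fraction remaining = 44.6/64.3 ≈ 0.69362.
n = log₂(64.3/44.6) = ln(1.4417)/ln 2 ≈ 0.52778 half-lives.
t = n × t½ = 0.52778 × 195.8 ≈ 103.34 minutes.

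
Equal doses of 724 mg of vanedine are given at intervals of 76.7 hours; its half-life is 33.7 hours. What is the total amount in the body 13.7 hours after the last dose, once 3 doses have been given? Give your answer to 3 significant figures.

682 mg

The 3 doses were given 167.1, 90.4, 13.7 hours ago.
Total = 724·(1/2)^(167.1/33.7) + 724·(1/2)^(90.4/33.7) + 724·(1/2)^(13.7/33.7)
      = 23.286 + 112.78 + 546.21 ≈ 682.28 mg.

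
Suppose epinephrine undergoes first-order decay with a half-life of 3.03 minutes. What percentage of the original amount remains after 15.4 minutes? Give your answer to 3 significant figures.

2.95%

n = 15.4/3.03 ≈ 5.0825 half-lives.
Fraction remaining = (1/2)^5.0825 ≈ 0.029513, i.e. 2.9513%.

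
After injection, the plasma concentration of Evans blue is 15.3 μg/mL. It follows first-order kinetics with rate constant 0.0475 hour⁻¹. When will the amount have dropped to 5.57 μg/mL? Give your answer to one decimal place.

21.3 hours

t½ = ln 2 / λ = 0.69315 / 0.0475 ≈ 14.593 hours.
Fraction remaining = 5.57/15.3 ≈ 0.36405.
n = log₂(15.3/5.57) = ln(2.7469)/ln 2 ≈ 1.4578 half-lives.
t = n × t½ = 1.4578 × 14.593 ≈ 21.273 hours.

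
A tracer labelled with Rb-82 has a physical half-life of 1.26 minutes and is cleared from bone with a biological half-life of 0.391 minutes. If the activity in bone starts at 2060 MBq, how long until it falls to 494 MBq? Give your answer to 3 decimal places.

0.615 minutes

1/t_eff = 1/t_phys + 1/t_biol = 1/1.26 + 1/0.391 = 3.3512 per minute.
t_eff = 1.26 × 0.391 / (1.26 + 0.391) ≈ 0.2984 minutes.
n = log₂(2060/494) ≈ 2.0601; t = 2.0601 × 0.2984 ≈ 0.61472 minutes.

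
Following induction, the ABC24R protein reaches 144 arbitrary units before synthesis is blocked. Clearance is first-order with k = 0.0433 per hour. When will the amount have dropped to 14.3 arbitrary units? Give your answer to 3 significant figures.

53.3 hours

t½ = ln 2 / k = 0.69315 / 0.0433 ≈ 16.008 hours.
Fraction remaining = 14.3/144 ≈ 0.099306.
n = log₂(144/14.3) = ln(10.07)/ln 2 ≈ 3.332 half-lives.
t = n × t½ = 3.332 × 16.008 ≈ 53.338 hours.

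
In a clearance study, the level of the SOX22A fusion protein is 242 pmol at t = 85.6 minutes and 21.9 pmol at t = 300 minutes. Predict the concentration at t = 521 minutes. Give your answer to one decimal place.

1.8 pmol

Over Δt = 300 − 85.6 = 214.4 minutes, the level fell by a factor of 242/21.9 ≈ 11.05.
n = log₂(11.05) ≈ 3.466 half-lives, so t½ = 214.4/3.466 ≈ 61.858 minutes.
From t = 300 to t = 521: 21.9 × (1/2)^((521−300)/61.858) ≈ 1.8406 pmol.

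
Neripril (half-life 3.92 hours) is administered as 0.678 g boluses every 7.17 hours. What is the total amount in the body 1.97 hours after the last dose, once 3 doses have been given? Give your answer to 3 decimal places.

0.651 g

The 3 doses were given 16.31, 9.14, 1.97 hours ago.
Total = 0.678·(1/2)^(16.31/3.92) + 0.678·(1/2)^(9.14/3.92) + 0.678·(1/2)^(1.97/3.92)
      = 0.037908 + 0.13469 + 0.47857 ≈ 0.65117 g.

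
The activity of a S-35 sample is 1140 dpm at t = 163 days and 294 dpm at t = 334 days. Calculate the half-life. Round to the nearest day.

87 days

Over Δt = 334 − 163 = 171 days, the level fell by a factor of 1140/294 ≈ 3.8776.
n = log₂(3.8776) ≈ 1.9551 half-lives, so t½ = 171/1.9551 ≈ 87.462 days.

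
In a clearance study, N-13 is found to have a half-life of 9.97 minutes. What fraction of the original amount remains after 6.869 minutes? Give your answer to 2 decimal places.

n = 6.869/9.97 ≈ 0.68897 half-lives.
Fraction remaining = (1/2)^0.68897 ≈ 0.6203.

0.62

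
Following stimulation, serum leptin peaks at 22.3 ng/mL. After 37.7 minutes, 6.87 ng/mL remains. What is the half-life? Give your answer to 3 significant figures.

A/A₀ = 6.87/22.3 ≈ 0.30807.
n = log₂(3.246) ≈ 1.6987 half-lives elapsed in 37.7 minutes.
t½ = 37.7/1.6987 ≈ 22.194 minutes.

22.2 minutes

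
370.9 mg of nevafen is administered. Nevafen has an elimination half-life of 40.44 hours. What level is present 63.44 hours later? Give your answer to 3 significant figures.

125 mg

Number of half-lives: n = 63.44/40.44 ≈ 1.5687.
Remaining = 370.9 × (1/2)^1.5687 = 370.9 × 0.3371 ≈ 125.03 mg.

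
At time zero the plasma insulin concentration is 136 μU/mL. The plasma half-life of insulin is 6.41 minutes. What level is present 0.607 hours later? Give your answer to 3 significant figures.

2.65 μU/mL

Convert the elapsed time: 0.607 hours = 36.42 minutes.
Number of half-lives: n = 36.42/6.41 ≈ 5.6817.
Remaining = 136 × (1/2)^5.6817 = 136 × 0.019482 ≈ 2.6495 μU/mL.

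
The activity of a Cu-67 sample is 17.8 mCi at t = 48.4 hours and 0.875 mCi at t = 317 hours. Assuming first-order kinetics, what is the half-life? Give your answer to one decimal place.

61.8 hours

Over Δt = 317 − 48.4 = 268.6 hours, the level fell by a factor of 17.8/0.875 ≈ 20.343.
n = log₂(20.343) ≈ 4.3465 half-lives, so t½ = 268.6/4.3465 ≈ 61.798 hours.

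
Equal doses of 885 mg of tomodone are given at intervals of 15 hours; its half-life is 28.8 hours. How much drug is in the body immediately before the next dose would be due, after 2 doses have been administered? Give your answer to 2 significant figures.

The 2 doses were given 30, 15 hours ago.
Total = 885·(1/2)^(30/28.8) + 885·(1/2)^(15/28.8)
      = 429.9 + 616.82 ≈ 1046.7 mg.

1000 mg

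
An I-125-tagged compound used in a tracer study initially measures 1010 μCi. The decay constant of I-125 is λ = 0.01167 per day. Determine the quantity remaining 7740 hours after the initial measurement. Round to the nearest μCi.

23 μCi

t½ = ln 2 / λ = 0.69315 / 0.01167 ≈ 59.396 days.
Convert the elapsed time: 7740 hours = 322.5 days.
Number of half-lives: n = 322.5/59.396 ≈ 5.4297.
Remaining = 1010 × (1/2)^5.4297 = 1010 × 0.023201 ≈ 23.433 μCi.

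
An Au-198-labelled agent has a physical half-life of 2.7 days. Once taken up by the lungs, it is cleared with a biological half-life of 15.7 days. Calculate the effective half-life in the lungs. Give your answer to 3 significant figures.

1/t_eff = 1/t_phys + 1/t_biol = 1/2.7 + 1/15.7 = 0.43406 per day.
t_eff = 2.7 × 15.7 / (2.7 + 15.7) ≈ 2.3038 days.

2.30 days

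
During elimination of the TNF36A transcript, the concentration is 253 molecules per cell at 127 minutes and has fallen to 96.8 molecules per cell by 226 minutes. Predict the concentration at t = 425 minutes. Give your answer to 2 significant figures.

Over Δt = 226 − 127 = 99 minutes, the level fell by a factor of 253/96.8 ≈ 2.6136.
n = log₂(2.6136) ≈ 1.3861 half-lives, so t½ = 99/1.3861 ≈ 71.426 minutes.
From t = 226 to t = 425: 96.8 × (1/2)^((425−226)/71.426) ≈ 14.034 molecules per cell.

14 molecules per cell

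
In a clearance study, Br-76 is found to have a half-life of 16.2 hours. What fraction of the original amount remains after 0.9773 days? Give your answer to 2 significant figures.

0.9773 days = 23.4552 hours.
n = 23.4552/16.2 ≈ 1.4479 half-lives.
Fraction remaining = (1/2)^1.4479 ≈ 0.36657.

0.37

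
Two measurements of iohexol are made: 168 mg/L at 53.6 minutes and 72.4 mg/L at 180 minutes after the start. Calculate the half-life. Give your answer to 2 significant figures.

Over Δt = 180 − 53.6 = 126.4 minutes, the level fell by a factor of 168/72.4 ≈ 2.3204.
n = log₂(2.3204) ≈ 1.2144 half-lives, so t½ = 126.4/1.2144 ≈ 104.08 minutes.

100 minutes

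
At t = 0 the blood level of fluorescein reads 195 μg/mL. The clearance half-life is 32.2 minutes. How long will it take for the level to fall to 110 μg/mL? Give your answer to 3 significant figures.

26.6 minutes

Fraction remaining = 110/195 ≈ 0.5641.
n = log₂(195/110) = ln(1.7727)/ln 2 ≈ 0.82597 half-lives.
t = n × t½ = 0.82597 × 32.2 ≈ 26.596 minutes.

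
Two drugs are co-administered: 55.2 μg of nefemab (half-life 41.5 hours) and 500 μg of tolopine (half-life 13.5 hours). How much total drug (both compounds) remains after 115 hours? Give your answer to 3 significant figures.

nefemab: 55.2 × (1/2)^(115/41.5) = 55.2 × (1/2)^2.7711 ≈ 8.0865 μg.
tolopine: 500 × (1/2)^(115/13.5) = 500 × (1/2)^8.5185 ≈ 1.3635 μg.
Total = 8.0865 + 1.3635 ≈ 9.4499 μg.

9.45 μg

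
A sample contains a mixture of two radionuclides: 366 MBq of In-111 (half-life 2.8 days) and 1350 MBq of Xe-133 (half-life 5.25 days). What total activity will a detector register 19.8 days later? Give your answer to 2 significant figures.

In-111: 366 × (1/2)^(19.8/2.8) = 366 × (1/2)^7.0714 ≈ 2.7213 MBq.
Xe-133: 1350 × (1/2)^(19.8/5.25) = 1350 × (1/2)^3.7714 ≈ 98.86 MBq.
Total = 2.7213 + 98.86 ≈ 101.58 MBq.

100 MBq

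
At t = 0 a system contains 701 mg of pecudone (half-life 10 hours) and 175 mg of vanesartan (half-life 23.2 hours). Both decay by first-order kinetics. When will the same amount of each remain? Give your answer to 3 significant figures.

Set 701·(1/2)^(t/10) = 175·(1/2)^(t/23.2).
Taking log₂: log₂(701/175) = t·(1/10 − 1/23.2).
log₂(4.0057) = 2.0021; 1/10 − 1/23.2 = 0.056897.
t = 2.0021 / 0.056897 ≈ 35.188 hours.

35.2 hours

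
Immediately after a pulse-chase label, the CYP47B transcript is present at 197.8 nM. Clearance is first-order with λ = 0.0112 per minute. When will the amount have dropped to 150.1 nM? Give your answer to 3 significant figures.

t½ = ln 2 / λ = 0.69315 / 0.0112 ≈ 61.888 minutes.
Fraction remaining = 150.1/197.8 ≈ 0.75885.
n = log₂(197.8/150.1) = ln(1.3178)/ln 2 ≈ 0.39812 half-lives.
t = n × t½ = 0.39812 × 61.888 ≈ 24.639 minutes.

24.6 minutes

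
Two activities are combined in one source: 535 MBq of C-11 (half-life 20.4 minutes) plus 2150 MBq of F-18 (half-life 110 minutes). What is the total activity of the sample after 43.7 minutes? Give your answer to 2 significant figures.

1800 MBq

C-11: 535 × (1/2)^(43.7/20.4) = 535 × (1/2)^2.1422 ≈ 121.2 MBq.
F-18: 2150 × (1/2)^(43.7/110) = 2150 × (1/2)^0.39727 ≈ 1632.5 MBq.
Total = 121.2 + 1632.5 ≈ 1753.7 MBq.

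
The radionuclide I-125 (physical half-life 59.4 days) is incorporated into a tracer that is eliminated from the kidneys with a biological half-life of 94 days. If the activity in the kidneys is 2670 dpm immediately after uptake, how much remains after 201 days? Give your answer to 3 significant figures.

1/t_eff = 1/t_phys + 1/t_biol = 1/59.4 + 1/94 = 0.027473 per day.
t_eff = 59.4 × 94 / (59.4 + 94) ≈ 36.399 days.
Remaining = 2670 × (1/2)^(201/36.399) = 2670 × (1/2)^5.5221 ≈ 58.101 dpm.

58.1 dpm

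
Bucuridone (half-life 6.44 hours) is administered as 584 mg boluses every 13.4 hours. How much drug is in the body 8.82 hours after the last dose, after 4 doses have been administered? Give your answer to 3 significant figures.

The 4 doses were given 49.02, 35.62, 22.22, 8.82 hours ago.
Total = 584·(1/2)^(49.02/6.44) + 584·(1/2)^(35.62/6.44) + 584·(1/2)^(22.22/6.44) + 584·(1/2)^(8.82/6.44)
      = 2.9856 + 12.63 + 53.428 + 226.01 ≈ 295.06 mg.

295 mg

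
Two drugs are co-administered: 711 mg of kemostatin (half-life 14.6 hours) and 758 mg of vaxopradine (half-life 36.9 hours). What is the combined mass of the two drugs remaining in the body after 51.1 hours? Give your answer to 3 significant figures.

353 mg

kemostatin: 711 × (1/2)^(51.1/14.6) = 711 × (1/2)^3.5 ≈ 62.844 mg.
vaxopradine: 758 × (1/2)^(51.1/36.9) = 758 × (1/2)^1.3848 ≈ 290.27 mg.
Total = 62.844 + 290.27 ≈ 353.11 mg.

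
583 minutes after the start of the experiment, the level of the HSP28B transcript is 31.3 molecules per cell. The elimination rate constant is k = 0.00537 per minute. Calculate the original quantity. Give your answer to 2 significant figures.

720 molecules per cell

t½ = ln 2 / k = 0.69315 / 0.00537 ≈ 129.08 minutes.
Number of half-lives elapsed: n = 583/129.08 ≈ 4.5167.
A₀ = A × 2^n = 31.3 × 2^4.5167 = 31.3 × 22.89 ≈ 716.46 molecules per cell.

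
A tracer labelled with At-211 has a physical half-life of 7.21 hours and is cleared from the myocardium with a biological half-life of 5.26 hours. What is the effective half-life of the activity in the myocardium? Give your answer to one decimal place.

3.0 hours

1/t_eff = 1/t_phys + 1/t_biol = 1/7.21 + 1/5.26 = 0.32881 per hour.
t_eff = 7.21 × 5.26 / (7.21 + 5.26) ≈ 3.0413 hours.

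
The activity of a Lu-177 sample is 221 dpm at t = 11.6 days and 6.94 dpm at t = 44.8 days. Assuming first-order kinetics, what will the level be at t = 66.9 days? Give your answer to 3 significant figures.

Over Δt = 44.8 − 11.6 = 33.2 days, the level fell by a factor of 221/6.94 ≈ 31.844.
n = log₂(31.844) ≈ 4.993 half-lives, so t½ = 33.2/4.993 ≈ 6.6494 days.
From t = 44.8 to t = 66.9: 6.94 × (1/2)^((66.9−44.8)/6.6494) ≈ 0.69318 dpm.

0.693 dpm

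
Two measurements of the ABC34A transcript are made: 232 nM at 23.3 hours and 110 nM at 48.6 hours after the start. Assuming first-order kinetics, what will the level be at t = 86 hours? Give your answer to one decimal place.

Over Δt = 48.6 − 23.3 = 25.3 hours, the level fell by a factor of 232/110 ≈ 2.1091.
n = log₂(2.1091) ≈ 1.0766 half-lives, so t½ = 25.3/1.0766 ≈ 23.499 hours.
From t = 48.6 to t = 86: 110 × (1/2)^((86−48.6)/23.499) ≈ 36.5 nM.

36.5 nM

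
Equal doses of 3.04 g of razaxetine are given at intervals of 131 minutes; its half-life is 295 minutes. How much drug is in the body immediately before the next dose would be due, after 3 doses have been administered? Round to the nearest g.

The 3 doses were given 393, 262, 131 minutes ago.
Total = 3.04·(1/2)^(393/295) + 3.04·(1/2)^(262/295) + 3.04·(1/2)^(131/295)
      = 1.2074 + 1.6425 + 2.2346 ≈ 5.0845 g.

5 g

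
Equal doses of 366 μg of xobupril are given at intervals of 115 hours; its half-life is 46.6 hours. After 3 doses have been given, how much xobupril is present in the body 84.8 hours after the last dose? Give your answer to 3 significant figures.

The 3 doses were given 314.8, 199.8, 84.8 hours ago.
Total = 366·(1/2)^(314.8/46.6) + 366·(1/2)^(199.8/46.6) + 366·(1/2)^(84.8/46.6)
      = 3.3878 + 18.741 + 103.68 ≈ 125.81 μg.

126 μg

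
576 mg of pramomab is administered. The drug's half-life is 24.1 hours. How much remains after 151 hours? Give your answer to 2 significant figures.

Number of half-lives: n = 151/24.1 ≈ 6.2656.
Remaining = 576 × (1/2)^6.2656 = 576 × 0.012998 ≈ 7.4869 mg.

7.5 mg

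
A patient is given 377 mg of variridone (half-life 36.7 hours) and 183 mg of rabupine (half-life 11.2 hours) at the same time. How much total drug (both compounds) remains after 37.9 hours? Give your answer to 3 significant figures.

variridone: 377 × (1/2)^(37.9/36.7) = 377 × (1/2)^1.0327 ≈ 184.28 mg.
rabupine: 183 × (1/2)^(37.9/11.2) = 183 × (1/2)^3.3839 ≈ 17.53 mg.
Total = 184.28 + 17.53 ≈ 201.81 mg.

202 mg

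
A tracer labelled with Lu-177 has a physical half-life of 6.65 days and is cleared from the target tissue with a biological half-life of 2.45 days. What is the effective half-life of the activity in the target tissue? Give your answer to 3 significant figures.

1.79 days

1/t_eff = 1/t_phys + 1/t_biol = 1/6.65 + 1/2.45 = 0.55854 per day.
t_eff = 6.65 × 2.45 / (6.65 + 2.45) ≈ 1.7904 days.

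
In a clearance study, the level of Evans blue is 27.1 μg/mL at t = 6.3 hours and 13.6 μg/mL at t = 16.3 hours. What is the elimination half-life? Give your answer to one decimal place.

Over Δt = 16.3 − 6.3 = 10 hours, the level fell by a factor of 27.1/13.6 ≈ 1.9926.
n = log₂(1.9926) ≈ 0.99469 half-lives, so t½ = 10/0.99469 ≈ 10.053 hours.

10.1 hours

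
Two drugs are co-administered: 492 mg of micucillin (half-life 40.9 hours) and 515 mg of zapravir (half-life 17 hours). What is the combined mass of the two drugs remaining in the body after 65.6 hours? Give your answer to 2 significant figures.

micucillin: 492 × (1/2)^(65.6/40.9) = 492 × (1/2)^1.6039 ≈ 161.86 mg.
zapravir: 515 × (1/2)^(65.6/17) = 515 × (1/2)^3.8588 ≈ 35.497 mg.
Total = 161.86 + 35.497 ≈ 197.36 mg.

200 mg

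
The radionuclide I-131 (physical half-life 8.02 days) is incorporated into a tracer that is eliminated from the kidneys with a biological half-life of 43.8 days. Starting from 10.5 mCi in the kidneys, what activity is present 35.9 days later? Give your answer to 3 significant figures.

1/t_eff = 1/t_phys + 1/t_biol = 1/8.02 + 1/43.8 = 0.14752 per day.
t_eff = 8.02 × 43.8 / (8.02 + 43.8) ≈ 6.7788 days.
Remaining = 10.5 × (1/2)^(35.9/6.7788) = 10.5 × (1/2)^5.2959 ≈ 0.26727 mCi.

0.267 mCi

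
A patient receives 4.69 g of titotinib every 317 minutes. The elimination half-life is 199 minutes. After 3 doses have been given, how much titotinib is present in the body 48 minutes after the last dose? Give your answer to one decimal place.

The 3 doses were given 682, 365, 48 minutes ago.
Total = 4.69·(1/2)^(682/199) + 4.69·(1/2)^(365/199) + 4.69·(1/2)^(48/199)
      = 0.43602 + 1.3153 + 3.9679 ≈ 5.7193 g.

5.7 g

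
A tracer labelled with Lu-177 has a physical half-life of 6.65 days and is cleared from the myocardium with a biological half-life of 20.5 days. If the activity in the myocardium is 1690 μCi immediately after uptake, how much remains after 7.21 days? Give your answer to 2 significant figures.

1/t_eff = 1/t_phys + 1/t_biol = 1/6.65 + 1/20.5 = 0.19916 per day.
t_eff = 6.65 × 20.5 / (6.65 + 20.5) ≈ 5.0212 days.
Remaining = 1690 × (1/2)^(7.21/5.0212) = 1690 × (1/2)^1.4359 ≈ 624.64 μCi.

620 μCi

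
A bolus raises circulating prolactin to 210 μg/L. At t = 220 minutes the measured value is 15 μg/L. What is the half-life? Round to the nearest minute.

A/A₀ = 15/210 ≈ 0.071429.
n = log₂(14) ≈ 3.8074 half-lives elapsed in 220 minutes.
t½ = 220/3.8074 ≈ 57.783 minutes.

58 minutes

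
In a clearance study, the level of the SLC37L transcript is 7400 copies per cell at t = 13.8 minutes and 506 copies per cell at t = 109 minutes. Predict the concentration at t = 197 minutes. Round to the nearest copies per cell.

Over Δt = 109 − 13.8 = 95.2 minutes, the level fell by a factor of 7400/506 ≈ 14.625.
n = log₂(14.625) ≈ 3.8703 half-lives, so t½ = 95.2/3.8703 ≈ 24.597 minutes.
From t = 109 to t = 197: 506 × (1/2)^((197−109)/24.597) ≈ 42.382 copies per cell.

42 copies per cell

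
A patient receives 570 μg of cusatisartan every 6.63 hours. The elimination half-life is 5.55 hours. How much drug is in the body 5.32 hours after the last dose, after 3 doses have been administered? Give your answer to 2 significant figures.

480 μg

The 3 doses were given 18.58, 11.95, 5.32 hours ago.
Total = 570·(1/2)^(18.58/5.55) + 570·(1/2)^(11.95/5.55) + 570·(1/2)^(5.32/5.55)
      = 55.989 + 128.15 + 293.31 ≈ 477.44 μg.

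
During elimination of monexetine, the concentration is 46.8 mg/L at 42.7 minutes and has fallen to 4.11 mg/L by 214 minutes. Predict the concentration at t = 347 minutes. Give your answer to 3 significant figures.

0.622 mg/L

Over Δt = 214 − 42.7 = 171.3 minutes, the level fell by a factor of 46.8/4.11 ≈ 11.387.
n = log₂(11.387) ≈ 3.5093 half-lives, so t½ = 171.3/3.5093 ≈ 48.813 minutes.
From t = 214 to t = 347: 4.11 × (1/2)^((347−214)/48.813) ≈ 0.62177 mg/L.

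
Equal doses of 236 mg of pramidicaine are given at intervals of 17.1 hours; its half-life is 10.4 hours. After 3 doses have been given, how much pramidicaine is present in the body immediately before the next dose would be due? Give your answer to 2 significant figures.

110 mg

The 3 doses were given 51.3, 34.2, 17.1 hours ago.
Total = 236·(1/2)^(51.3/10.4) + 236·(1/2)^(34.2/10.4) + 236·(1/2)^(17.1/10.4)
      = 7.7272 + 24.154 + 75.5 ≈ 107.38 mg.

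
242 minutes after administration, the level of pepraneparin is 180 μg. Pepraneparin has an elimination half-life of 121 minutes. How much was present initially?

Number of half-lives elapsed: n = 242/121 ≈ 2.
A₀ = A × 2^n = 180 × 2^2 = 180 × 4 ≈ 720 μg.

720 μg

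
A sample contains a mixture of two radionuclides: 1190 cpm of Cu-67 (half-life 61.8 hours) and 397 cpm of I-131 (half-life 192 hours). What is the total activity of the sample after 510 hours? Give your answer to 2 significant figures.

67 cpm

Cu-67: 1190 × (1/2)^(510/61.8) = 1190 × (1/2)^8.2524 ≈ 3.9023 cpm.
I-131: 397 × (1/2)^(510/192) = 397 × (1/2)^2.6562 ≈ 62.977 cpm.
Total = 3.9023 + 62.977 ≈ 66.879 cpm.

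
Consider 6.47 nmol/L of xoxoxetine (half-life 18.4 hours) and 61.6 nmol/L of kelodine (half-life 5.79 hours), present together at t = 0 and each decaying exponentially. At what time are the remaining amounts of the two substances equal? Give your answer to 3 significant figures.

27.5 hours

Set 6.47·(1/2)^(t/18.4) = 61.6·(1/2)^(t/5.79).
Taking log₂: log₂(6.47/61.6) = t·(1/18.4 − 1/5.79).
log₂(0.10503) = -3.2511; 1/18.4 − 1/5.79 = -0.11836.
t = -3.2511 / -0.11836 ≈ 27.467 hours.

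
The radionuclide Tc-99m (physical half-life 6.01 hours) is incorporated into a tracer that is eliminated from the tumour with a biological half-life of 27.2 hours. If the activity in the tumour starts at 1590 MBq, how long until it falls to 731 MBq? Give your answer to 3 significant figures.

1/t_eff = 1/t_phys + 1/t_biol = 1/6.01 + 1/27.2 = 0.20315 per hour.
t_eff = 6.01 × 27.2 / (6.01 + 27.2) ≈ 4.9224 hours.
n = log₂(1590/731) ≈ 1.1211; t = 1.1211 × 4.9224 ≈ 5.5184 hours.

5.52 hours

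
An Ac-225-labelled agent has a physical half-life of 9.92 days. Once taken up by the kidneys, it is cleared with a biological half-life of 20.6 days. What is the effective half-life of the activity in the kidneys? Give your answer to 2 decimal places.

1/t_eff = 1/t_phys + 1/t_biol = 1/9.92 + 1/20.6 = 0.14935 per day.
t_eff = 9.92 × 20.6 / (9.92 + 20.6) ≈ 6.6957 days.

6.70 days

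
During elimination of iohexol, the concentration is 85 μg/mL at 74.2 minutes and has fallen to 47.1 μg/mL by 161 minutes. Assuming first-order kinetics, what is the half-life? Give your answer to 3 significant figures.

Over Δt = 161 − 74.2 = 86.8 minutes, the level fell by a factor of 85/47.1 ≈ 1.8047.
n = log₂(1.8047) ≈ 0.85174 half-lives, so t½ = 86.8/0.85174 ≈ 101.91 minutes.

102 minutes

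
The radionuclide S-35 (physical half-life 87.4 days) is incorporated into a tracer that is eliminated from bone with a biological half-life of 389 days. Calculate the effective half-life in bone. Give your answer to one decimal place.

1/t_eff = 1/t_phys + 1/t_biol = 1/87.4 + 1/389 = 0.014012 per day.
t_eff = 87.4 × 389 / (87.4 + 389) ≈ 71.366 days.

71.4 days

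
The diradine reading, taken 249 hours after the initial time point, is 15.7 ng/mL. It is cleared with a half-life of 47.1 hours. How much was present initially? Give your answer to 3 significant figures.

613 ng/mL

Number of half-lives elapsed: n = 249/47.1 ≈ 5.2866.
A₀ = A × 2^n = 15.7 × 2^5.2866 = 15.7 × 39.033 ≈ 612.82 ng/mL.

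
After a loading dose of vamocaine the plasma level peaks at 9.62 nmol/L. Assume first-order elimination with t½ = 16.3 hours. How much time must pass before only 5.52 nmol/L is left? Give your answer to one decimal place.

Fraction remaining = 5.52/9.62 ≈ 0.5738.
n = log₂(9.62/5.52) = ln(1.7428)/ln 2 ≈ 0.80137 half-lives.
t = n × t½ = 0.80137 × 16.3 ≈ 13.062 hours.

13.1 hours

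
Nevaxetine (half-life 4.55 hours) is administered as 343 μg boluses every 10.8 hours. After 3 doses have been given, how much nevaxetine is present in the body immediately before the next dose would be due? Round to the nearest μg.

81 μg

The 3 doses were given 32.4, 21.6, 10.8 hours ago.
Total = 343·(1/2)^(32.4/4.55) + 343·(1/2)^(21.6/4.55) + 343·(1/2)^(10.8/4.55)
      = 2.4643 + 12.771 + 66.185 ≈ 81.421 μg.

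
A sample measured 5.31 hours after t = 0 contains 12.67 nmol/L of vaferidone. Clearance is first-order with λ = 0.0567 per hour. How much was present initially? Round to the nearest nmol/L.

t½ = ln 2 / λ = 0.69315 / 0.0567 ≈ 12.225 hours.
Number of half-lives elapsed: n = 5.31/12.225 ≈ 0.43436.
A₀ = A × 2^n = 12.67 × 2^0.43436 = 12.67 × 1.3513 ≈ 17.121 nmol/L.

17 nmol/L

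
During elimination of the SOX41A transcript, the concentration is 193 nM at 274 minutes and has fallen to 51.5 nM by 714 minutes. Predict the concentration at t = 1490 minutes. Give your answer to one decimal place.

Over Δt = 714 − 274 = 440 minutes, the level fell by a factor of 193/51.5 ≈ 3.7476.
n = log₂(3.7476) ≈ 1.906 half-lives, so t½ = 440/1.906 ≈ 230.86 minutes.
From t = 714 to t = 1490: 51.5 × (1/2)^((1490−714)/230.86) ≈ 5.011 nM.

5.0 nM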